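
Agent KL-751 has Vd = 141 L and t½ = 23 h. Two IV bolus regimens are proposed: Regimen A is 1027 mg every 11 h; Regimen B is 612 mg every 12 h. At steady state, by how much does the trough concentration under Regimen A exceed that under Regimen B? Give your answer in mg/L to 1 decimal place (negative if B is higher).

Regimen A: f = (1/2)^(11/23) ≈ 0.7178; Cmin,ss = (1027/141)·f/(1−f) ≈ 18.527 mg/L.
Regimen B: f = (1/2)^(12/23) ≈ 0.6965; Cmin,ss = (612/141)·f/(1−f) ≈ 9.961 mg/L.
Difference ≈ 18.527 − 9.961 ≈ 8.566 mg/L.

8.6 mg/L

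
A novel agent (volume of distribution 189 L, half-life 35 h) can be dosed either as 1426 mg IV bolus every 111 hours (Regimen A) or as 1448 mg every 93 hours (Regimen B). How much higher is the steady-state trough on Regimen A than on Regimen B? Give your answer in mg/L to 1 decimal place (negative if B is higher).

-0.5 mg/L

Regimen A: f = (1/2)^(111/35) ≈ 0.1110; Cmin,ss = (1426/189)·f/(1−f) ≈ 0.942 mg/L.
Regimen B: f = (1/2)^(93/35) ≈ 0.1585; Cmin,ss = (1448/189)·f/(1−f) ≈ 1.443 mg/L.
Difference ≈ 0.942 − 1.443 ≈ -0.501 mg/L.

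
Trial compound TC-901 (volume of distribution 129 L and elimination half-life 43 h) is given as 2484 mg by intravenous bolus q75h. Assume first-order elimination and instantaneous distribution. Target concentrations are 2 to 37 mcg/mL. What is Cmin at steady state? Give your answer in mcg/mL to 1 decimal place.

8.2 mcg/mL

τ/t½ = 75/43 ≈ 1.7442, so fraction remaining f = (1/2)^(75/43) ≈ 0.2985.
Accumulation ratio R = 1/(1 − f) ≈ 1/0.7015 ≈ 1.4255.
Single-dose peak C₀ = D/Vd = 2484/129 ≈ 19.256 mcg/mL.
Cmax,ss = C₀/(1 − f) ≈ 19.256/0.7015 ≈ 27.450 mcg/mL.
One interval later, Cmin,ss = Cmax,ss·e^(−kτ) ≈ 27.450 × 0.2985 ≈ 8.194 mcg/mL.
Trough 8.2 mcg/mL vs MEC 2 mcg/mL: adequate.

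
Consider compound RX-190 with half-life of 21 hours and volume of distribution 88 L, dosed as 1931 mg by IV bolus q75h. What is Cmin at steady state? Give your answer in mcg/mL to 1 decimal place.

2.0 mcg/mL

k = ln2/t½ = ln2/21 ≈ 0.033007 h⁻¹; fraction remaining f = e^(−kτ) = e^(−0.033007×75) ≈ 0.0841.
Accumulation ratio R = 1/(1 − f) ≈ 1/0.9159 ≈ 1.0918.
Single-dose peak C₀ = D/Vd = 1931/88 ≈ 21.943 mcg/mL.
Cmax,ss = C₀/(1 − f) ≈ 21.943/0.9159 ≈ 23.958 mcg/mL.
Steady-state trough Cmin,ss = Cmax,ss·f ≈ 23.958 × 0.0841 ≈ 2.015 mcg/mL.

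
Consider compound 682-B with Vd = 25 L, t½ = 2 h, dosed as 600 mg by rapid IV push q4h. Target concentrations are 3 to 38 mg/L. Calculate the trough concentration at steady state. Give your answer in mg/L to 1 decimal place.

τ = 4 h = 2 half-lives, so f = (1/2)^2 = 0.25.
Accumulation ratio R = 1/(1 − f) = 1/0.75 = 4/3.
Single-dose peak C₀ = D/Vd = 600/25 = 24 mg/L.
Steady-state peak Cmax,ss = C₀·R = 24 × 4/3 ≈ 32.000 mg/L.
Steady-state trough Cmin,ss = Cmax,ss·f ≈ 32.000 × 0.25 ≈ 8.000 mg/L.
Trough 8.0 mg/L vs MEC 3 mg/L: adequate.

8.0 mg/L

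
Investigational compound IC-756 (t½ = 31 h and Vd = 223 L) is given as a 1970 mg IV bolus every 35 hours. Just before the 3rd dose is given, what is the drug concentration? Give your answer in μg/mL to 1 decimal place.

f = (1/2)^(τ/t½) = (1/2)^(35/31) ≈ 0.4572.
C₀ = D/Vd = 1970/223 ≈ 8.834 μg/mL.
Before the 3rd dose, 2 doses have been given. Superposition: Cmin = C₀·(f + f²).
≈ 8.834 × (0.4572 + 0.2090) ≈ 8.834 × 0.6662 ≈ 5.885 μg/mL.

5.9 μg/mL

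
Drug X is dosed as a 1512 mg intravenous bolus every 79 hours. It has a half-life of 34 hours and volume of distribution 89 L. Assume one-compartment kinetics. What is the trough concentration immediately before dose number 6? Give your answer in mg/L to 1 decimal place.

4.2 mg/L

f = (1/2)^(τ/t½) = (1/2)^(79/34) ≈ 0.1998.
C₀ = D/Vd = 1512/89 ≈ 16.989 mg/L.
Before the 6th dose, 5 doses have been given. Superposition: Cmin = C₀·(f + f² + … + f^5).
≈ 16.989 × (0.1998 + 0.0399 + 0.0080 + 0.0016 + 0.0003) ≈ 16.989 × 0.2496 ≈ 4.240 mg/L.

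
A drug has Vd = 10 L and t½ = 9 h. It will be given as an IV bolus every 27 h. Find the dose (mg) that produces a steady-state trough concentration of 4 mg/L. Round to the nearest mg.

280 mg

τ/t½ = 27/9 ≈ 3, so f = (1/2)^(27/9) ≈ 0.125000.
Cmin,ss = (D/Vd)·f/(1−f), so D = Cmin,ss·Vd·(1−f)/f.
D = 4 × 10 × (1−f)/f ≈ 4 × 10 × 7.00000 ≈ 280.00 mg.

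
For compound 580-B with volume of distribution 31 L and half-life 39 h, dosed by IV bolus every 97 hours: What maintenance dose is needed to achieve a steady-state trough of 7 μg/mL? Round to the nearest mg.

τ/t½ = 97/39 ≈ 2.4872, so f = (1/2)^(97/39) ≈ 0.178355.
Cmin,ss = (D/Vd)·f/(1−f), so D = Cmin,ss·Vd·(1−f)/f.
D = 7 × 31 × (1−f)/f ≈ 7 × 31 × 4.60680 ≈ 999.68 mg.

1000 mg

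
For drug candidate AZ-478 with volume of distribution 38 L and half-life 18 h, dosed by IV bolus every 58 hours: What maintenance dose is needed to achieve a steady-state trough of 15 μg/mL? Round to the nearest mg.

τ/t½ = 58/18 ≈ 3.2222, so f = (1/2)^(58/18) ≈ 0.107155.
Cmin,ss = (D/Vd)·f/(1−f), so D = Cmin,ss·Vd·(1−f)/f.
D = 15 × 38 × (1−f)/f ≈ 15 × 38 × 8.33228 ≈ 4749.40 mg.

4749 mg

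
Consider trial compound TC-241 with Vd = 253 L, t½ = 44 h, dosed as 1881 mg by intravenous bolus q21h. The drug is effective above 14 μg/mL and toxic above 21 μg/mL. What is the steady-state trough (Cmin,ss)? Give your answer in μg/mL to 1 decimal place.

19.0 μg/mL

Over one 21-h interval, 21/44 ≈ 0.47727 half-lives elapse, leaving f ≈ 0.7183 of each dose.
Accumulation ratio R = 1/(1 − f) ≈ 1/0.2817 ≈ 3.5499.
Single-dose peak C₀ = D/Vd = 1881/253 ≈ 7.435 μg/mL.
Steady-state peak Cmax,ss = C₀·R ≈ 7.435 × 3.5499 ≈ 26.394 μg/mL.
Steady-state trough Cmin,ss = Cmax,ss·f ≈ 26.394 × 0.7183 ≈ 18.959 μg/mL.
Trough 19.0 μg/mL vs MEC 14 μg/mL: adequate.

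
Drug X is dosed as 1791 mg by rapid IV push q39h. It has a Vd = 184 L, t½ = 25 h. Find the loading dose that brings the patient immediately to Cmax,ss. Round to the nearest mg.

f = (1/2)^(39/25) ≈ 0.339151; accumulation ratio R = 1/(1−f) ≈ 1.51320.
Loading dose to hit Cmax,ss on first dose: D_load = D_maint·R ≈ 1791 × 1.51320 ≈ 2710.14 mg.

2710 mg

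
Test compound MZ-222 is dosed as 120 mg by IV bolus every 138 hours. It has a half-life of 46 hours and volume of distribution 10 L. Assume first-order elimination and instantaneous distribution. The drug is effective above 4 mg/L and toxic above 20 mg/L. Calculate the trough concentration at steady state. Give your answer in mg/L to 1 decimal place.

1.7 mg/L

The dosing interval is 3 half-lives, so f = 2^(−3) = 0.125.
At steady state, R = 1/(1 − 0.125) = 8/7.
Single-dose peak C₀ = D/Vd = 120/10 = 12 mg/L.
Steady-state peak Cmax,ss = C₀·R = 12 × 8/7 ≈ 13.714 mg/L.
Steady-state trough Cmin,ss = Cmax,ss·f ≈ 13.714 × 0.125 ≈ 1.714 mg/L.
Trough 1.7 mg/L vs MEC 4 mg/L: subtherapeutic.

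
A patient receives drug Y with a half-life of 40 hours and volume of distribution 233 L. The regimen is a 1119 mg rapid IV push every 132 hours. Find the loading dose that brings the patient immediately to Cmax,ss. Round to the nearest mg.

1245 mg

f = (1/2)^(132/40) ≈ 0.101532; accumulation ratio R = 1/(1−f) ≈ 1.11301.
Loading dose to hit Cmax,ss on first dose: D_load = D_maint·R ≈ 1119 × 1.11301 ≈ 1245.46 mg.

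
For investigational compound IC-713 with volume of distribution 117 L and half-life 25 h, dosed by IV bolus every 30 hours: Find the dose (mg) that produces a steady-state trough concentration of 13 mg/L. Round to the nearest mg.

1973 mg

τ/t½ = 30/25 ≈ 1.2, so f = (1/2)^(30/25) ≈ 0.435275.
Cmin,ss = (D/Vd)·f/(1−f), so D = Cmin,ss·Vd·(1−f)/f.
D = 13 × 117 × (1−f)/f ≈ 13 × 117 × 1.29740 ≈ 1973.35 mg.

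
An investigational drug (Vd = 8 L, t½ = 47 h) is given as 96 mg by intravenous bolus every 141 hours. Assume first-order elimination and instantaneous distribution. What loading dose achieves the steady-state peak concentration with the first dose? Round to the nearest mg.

110 mg

f = (1/2)^(141/47) ≈ 0.125000; accumulation ratio R = 1/(1−f) ≈ 1.14286.
Loading dose to hit Cmax,ss on first dose: D_load = D_maint·R ≈ 96 × 1.14286 ≈ 109.71 mg.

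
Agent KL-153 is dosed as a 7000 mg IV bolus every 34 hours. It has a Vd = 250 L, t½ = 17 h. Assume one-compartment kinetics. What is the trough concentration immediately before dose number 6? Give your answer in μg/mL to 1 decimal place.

f = (1/2)^(τ/t½) = (1/2)^(34/17) ≈ 0.2500.
C₀ = D/Vd = 7000/250 ≈ 28.000 μg/mL.
Before the 6th dose, 5 doses have been given. Superposition: Cmin = C₀·(f + f² + … + f^5).
≈ 28.000 × (0.2500 + 0.0625 + 0.0156 + 0.0039 + 0.0010) ≈ 28.000 × 0.3330 ≈ 9.324 μg/mL.

9.3 μg/mL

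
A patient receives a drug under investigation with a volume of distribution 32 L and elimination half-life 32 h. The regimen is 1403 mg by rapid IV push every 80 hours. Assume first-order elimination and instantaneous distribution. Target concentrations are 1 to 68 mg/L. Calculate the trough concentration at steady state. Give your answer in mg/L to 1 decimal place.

9.4 mg/L

τ/t½ = 80/32 ≈ 2.5, so fraction remaining f = (1/2)^(80/32) ≈ 0.1768.
Accumulation ratio R = 1/(1 − f) ≈ 1/0.8232 ≈ 1.2148.
Single-dose peak C₀ = D/Vd = 1403/32 ≈ 43.844 mg/L.
Steady-state peak Cmax,ss = C₀·R ≈ 43.844 × 1.2148 ≈ 53.262 mg/L.
Steady-state trough Cmin,ss = Cmax,ss·f ≈ 53.262 × 0.1768 ≈ 9.417 mg/L.
Trough 9.4 mg/L vs MEC 1 mg/L: adequate.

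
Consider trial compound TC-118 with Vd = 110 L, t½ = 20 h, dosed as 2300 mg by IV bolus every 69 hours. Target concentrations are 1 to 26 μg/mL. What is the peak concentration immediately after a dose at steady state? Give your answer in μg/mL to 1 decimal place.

τ/t½ = 69/20 ≈ 3.45, so fraction remaining f = (1/2)^(69/20) ≈ 0.0915.
At steady state, accumulation factor R = 1/(1 − e^(−kτ)) ≈ 1.1007.
Single-dose peak C₀ = D/Vd = 2300/110 ≈ 20.909 μg/mL.
Steady-state peak Cmax,ss = C₀·R ≈ 20.909 × 1.1007 ≈ 23.015 μg/mL.
Peak 23.0 μg/mL vs MTC 26 μg/mL: below toxic threshold.

23.0 μg/mL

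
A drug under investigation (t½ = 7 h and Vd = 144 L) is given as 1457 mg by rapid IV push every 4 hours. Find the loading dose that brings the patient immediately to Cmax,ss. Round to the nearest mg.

4455 mg

f = (1/2)^(4/7) ≈ 0.672950; accumulation ratio R = 1/(1−f) ≈ 3.05764.
Loading dose to hit Cmax,ss on first dose: D_load = D_maint·R ≈ 1457 × 3.05764 ≈ 4454.98 mg.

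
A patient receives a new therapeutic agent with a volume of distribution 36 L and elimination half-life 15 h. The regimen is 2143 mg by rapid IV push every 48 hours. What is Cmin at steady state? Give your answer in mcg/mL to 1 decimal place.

7.3 mcg/mL

τ/t½ = 48/15 ≈ 3.2, so fraction remaining f = (1/2)^(48/15) ≈ 0.1088.
At steady state, accumulation factor R = 1/(1 − e^(−kτ)) ≈ 1.1221.
Single-dose peak C₀ = D/Vd = 2143/36 ≈ 59.528 mcg/mL.
Cmax,ss = C₀/(1 − f) ≈ 59.528/0.8912 ≈ 66.795 mcg/mL.
One interval later, Cmin,ss = Cmax,ss·e^(−kτ) ≈ 66.795 × 0.1088 ≈ 7.267 mcg/mL.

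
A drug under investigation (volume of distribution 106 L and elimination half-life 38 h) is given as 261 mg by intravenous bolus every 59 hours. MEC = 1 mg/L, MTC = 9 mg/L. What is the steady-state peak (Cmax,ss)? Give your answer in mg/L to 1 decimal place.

3.7 mg/L

τ/t½ = 59/38 ≈ 1.5526, so fraction remaining f = (1/2)^(59/38) ≈ 0.3409.
At steady state, accumulation factor R = 1/(1 − e^(−kτ)) ≈ 1.5172.
Each bolus raises the concentration by D/Vd = 261/106 ≈ 2.462 mg/L.
Steady-state peak Cmax,ss = C₀·R ≈ 2.462 × 1.5172 ≈ 3.735 mg/L.
Peak 3.7 mg/L vs MTC 9 mg/L: below toxic threshold.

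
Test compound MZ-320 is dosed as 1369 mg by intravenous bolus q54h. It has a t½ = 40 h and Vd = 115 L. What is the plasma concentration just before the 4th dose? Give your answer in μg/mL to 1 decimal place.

7.2 μg/mL

f = (1/2)^(τ/t½) = (1/2)^(54/40) ≈ 0.3923.
C₀ = D/Vd = 1369/115 ≈ 11.904 μg/mL.
Before the 4th dose, 3 doses have been given. Superposition: Cmin = C₀·(f + f² + … + f^3).
≈ 11.904 × (0.3923 + 0.1539 + 0.0604) ≈ 11.904 × 0.6066 ≈ 7.221 μg/mL.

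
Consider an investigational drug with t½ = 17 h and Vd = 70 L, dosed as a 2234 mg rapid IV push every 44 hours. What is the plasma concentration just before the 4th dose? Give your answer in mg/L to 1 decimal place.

f = (1/2)^(τ/t½) = (1/2)^(44/17) ≈ 0.1663.
C₀ = D/Vd = 2234/70 ≈ 31.914 mg/L.
Before the 4th dose, 3 doses have been given. Superposition: Cmin = C₀·(f + f² + … + f^3).
≈ 31.914 × (0.1663 + 0.0277 + 0.0046) ≈ 31.914 × 0.1986 ≈ 6.338 mg/L.

6.3 mg/L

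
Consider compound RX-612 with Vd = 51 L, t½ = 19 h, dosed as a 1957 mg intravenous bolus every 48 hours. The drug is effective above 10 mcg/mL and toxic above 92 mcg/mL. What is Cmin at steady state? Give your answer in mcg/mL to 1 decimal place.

8.1 mcg/mL

τ/t½ = 48/19 ≈ 2.5263, so fraction remaining f = (1/2)^(48/19) ≈ 0.1736.
At steady state, accumulation factor R = 1/(1 − e^(−kτ)) ≈ 1.2101.
Each bolus raises the concentration by D/Vd = 1957/51 ≈ 38.373 mcg/mL.
Steady-state peak Cmax,ss = C₀·R ≈ 38.373 × 1.2101 ≈ 46.435 mcg/mL.
Steady-state trough Cmin,ss = Cmax,ss·f ≈ 46.435 × 0.1736 ≈ 8.061 mcg/mL.
Trough 8.1 mcg/mL vs MEC 10 mcg/mL: subtherapeutic.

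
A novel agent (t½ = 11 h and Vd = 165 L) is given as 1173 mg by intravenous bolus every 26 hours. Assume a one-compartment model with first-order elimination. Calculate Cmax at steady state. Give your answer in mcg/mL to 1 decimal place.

8.8 mcg/mL

Over one 26-h interval, 26/11 ≈ 2.3636 half-lives elapse, leaving f ≈ 0.1943 of each dose.
Accumulation ratio R = 1/(1 − f) ≈ 1/0.8057 ≈ 1.2412.
Each bolus raises the concentration by D/Vd = 1173/165 ≈ 7.109 mcg/mL.
Steady-state peak Cmax,ss = C₀·R ≈ 7.109 × 1.2412 ≈ 8.824 mcg/mL.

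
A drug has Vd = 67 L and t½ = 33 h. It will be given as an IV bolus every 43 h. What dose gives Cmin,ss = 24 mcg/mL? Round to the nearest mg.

τ/t½ = 43/33 ≈ 1.303, so f = (1/2)^(43/33) ≈ 0.405274.
Cmin,ss = (D/Vd)·f/(1−f), so D = Cmin,ss·Vd·(1−f)/f.
D = 24 × 67 × (1−f)/f ≈ 24 × 67 × 1.46747 ≈ 2359.69 mg.

2360 mg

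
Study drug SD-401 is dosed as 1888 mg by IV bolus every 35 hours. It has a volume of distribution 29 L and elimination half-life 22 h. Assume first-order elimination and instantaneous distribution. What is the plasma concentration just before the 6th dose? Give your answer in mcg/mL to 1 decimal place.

32.2 mcg/mL

f = (1/2)^(τ/t½) = (1/2)^(35/22) ≈ 0.3320.
C₀ = D/Vd = 1888/29 ≈ 65.103 mcg/mL.
Before the 6th dose, 5 doses have been given. Superposition: Cmin = C₀·(f + f² + … + f^5).
≈ 65.103 × (0.3320 + 0.1102 + 0.0366 + 0.0121 + 0.0040) ≈ 65.103 × 0.4949 ≈ 32.219 mcg/mL.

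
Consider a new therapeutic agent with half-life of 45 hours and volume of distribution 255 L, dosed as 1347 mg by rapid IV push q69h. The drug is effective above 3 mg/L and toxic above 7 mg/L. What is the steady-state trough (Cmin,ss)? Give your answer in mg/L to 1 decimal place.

2.8 mg/L

τ/t½ = 69/45 ≈ 1.5333, so fraction remaining f = (1/2)^(69/45) ≈ 0.3455.
At steady state, accumulation factor R = 1/(1 − e^(−kτ)) ≈ 1.5279.
Single-dose peak C₀ = D/Vd = 1347/255 ≈ 5.282 mg/L.
Steady-state peak Cmax,ss = C₀·R ≈ 5.282 × 1.5279 ≈ 8.070 mg/L.
Steady-state trough Cmin,ss = Cmax,ss·f ≈ 8.070 × 0.3455 ≈ 2.788 mg/L.
Trough 2.8 mg/L vs MEC 3 mg/L: subtherapeutic.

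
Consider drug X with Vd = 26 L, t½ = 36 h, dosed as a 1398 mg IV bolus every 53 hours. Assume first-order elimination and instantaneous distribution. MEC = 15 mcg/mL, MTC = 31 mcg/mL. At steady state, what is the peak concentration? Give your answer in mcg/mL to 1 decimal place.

Over one 53-h interval, 53/36 ≈ 1.4722 half-lives elapse, leaving f ≈ 0.3604 of each dose.
Accumulation ratio R = 1/(1 − f) ≈ 1/0.6396 ≈ 1.5635.
Each bolus raises the concentration by D/Vd = 1398/26 ≈ 53.769 mcg/mL.
Cmax,ss = C₀/(1 − f) ≈ 53.769/0.6396 ≈ 84.067 mcg/mL.
Peak 84.1 mcg/mL vs MTC 31 mcg/mL: exceeds toxic threshold.

84.1 mcg/mL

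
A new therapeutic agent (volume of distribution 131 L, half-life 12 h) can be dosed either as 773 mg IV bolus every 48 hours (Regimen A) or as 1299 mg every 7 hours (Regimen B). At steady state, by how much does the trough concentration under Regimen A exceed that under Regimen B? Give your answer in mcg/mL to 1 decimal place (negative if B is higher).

Regimen A: f = (1/2)^(48/12) ≈ 0.0625; Cmin,ss = (773/131)·f/(1−f) ≈ 0.393 mcg/mL.
Regimen B: f = (1/2)^(7/12) ≈ 0.6674; Cmin,ss = (1299/131)·f/(1−f) ≈ 19.898 mcg/mL.
Difference ≈ 0.393 − 19.898 ≈ -19.505 mcg/mL.

-19.5 mcg/mL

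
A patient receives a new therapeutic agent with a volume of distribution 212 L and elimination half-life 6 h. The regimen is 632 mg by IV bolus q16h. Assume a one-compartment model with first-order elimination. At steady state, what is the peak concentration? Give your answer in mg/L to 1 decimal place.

3.5 mg/L

τ/t½ = 16/6 ≈ 2.6667, so fraction remaining f = (1/2)^(16/6) ≈ 0.1575.
Accumulation ratio R = 1/(1 − f) ≈ 1/0.8425 ≈ 1.1869.
Each bolus raises the concentration by D/Vd = 632/212 ≈ 2.981 mg/L.
Steady-state peak Cmax,ss = C₀·R ≈ 2.981 × 1.1869 ≈ 3.538 mg/L.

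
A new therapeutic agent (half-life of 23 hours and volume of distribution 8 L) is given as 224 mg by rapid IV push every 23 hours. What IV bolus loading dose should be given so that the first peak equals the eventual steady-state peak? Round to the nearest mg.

448 mg

f = (1/2)^(23/23) ≈ 0.500000; accumulation ratio R = 1/(1−f) ≈ 2.00000.
Loading dose to hit Cmax,ss on first dose: D_load = D_maint·R ≈ 224 × 2.00000 ≈ 448.00 mg.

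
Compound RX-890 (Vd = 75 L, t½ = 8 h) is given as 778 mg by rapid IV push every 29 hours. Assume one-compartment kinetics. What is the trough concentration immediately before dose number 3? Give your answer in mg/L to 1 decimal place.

f = (1/2)^(τ/t½) = (1/2)^(29/8) ≈ 0.0811.
C₀ = D/Vd = 778/75 ≈ 10.373 mg/L.
Before the 3rd dose, 2 doses have been given. Superposition: Cmin = C₀·(f + f²).
≈ 10.373 × (0.0811 + 0.0066) ≈ 10.373 × 0.0877 ≈ 0.910 mg/L.

0.9 mg/L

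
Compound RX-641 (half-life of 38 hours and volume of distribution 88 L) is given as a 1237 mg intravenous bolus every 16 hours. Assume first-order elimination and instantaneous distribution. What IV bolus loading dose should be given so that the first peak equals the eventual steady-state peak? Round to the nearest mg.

f = (1/2)^(16/38) ≈ 0.746879; accumulation ratio R = 1/(1−f) ≈ 3.95068.
Loading dose to hit Cmax,ss on first dose: D_load = D_maint·R ≈ 1237 × 3.95068 ≈ 4886.99 mg.

4887 mg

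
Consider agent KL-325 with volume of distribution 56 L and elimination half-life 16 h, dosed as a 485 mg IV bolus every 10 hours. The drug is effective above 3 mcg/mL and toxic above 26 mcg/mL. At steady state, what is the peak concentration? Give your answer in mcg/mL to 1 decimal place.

24.6 mcg/mL

τ/t½ = 10/16 ≈ 0.625, so fraction remaining f = (1/2)^(10/16) ≈ 0.6484.
At steady state, accumulation factor R = 1/(1 − e^(−kτ)) ≈ 2.8441.
Single-dose peak C₀ = D/Vd = 485/56 ≈ 8.661 mcg/mL.
Steady-state peak Cmax,ss = C₀·R ≈ 8.661 × 2.8441 ≈ 24.633 mcg/mL.
Peak 24.6 mcg/mL vs MTC 26 mcg/mL: below toxic threshold.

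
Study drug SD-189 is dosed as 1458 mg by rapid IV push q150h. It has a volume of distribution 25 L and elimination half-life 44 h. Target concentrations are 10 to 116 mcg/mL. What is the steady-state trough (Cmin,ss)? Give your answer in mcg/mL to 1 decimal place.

k = ln2/t½ = ln2/44 ≈ 0.015753 h⁻¹; fraction remaining f = e^(−kτ) = e^(−0.015753×150) ≈ 0.0941.
Each bolus raises the concentration by D/Vd = 1458/25 ≈ 58.320 mcg/mL.
Steady-state trough Cmin,ss = C₀·f/(1−f) ≈ 58.320 × 0.0941/0.9059 ≈ 6.058 mcg/mL.
Trough 6.1 mcg/mL vs MEC 10 mcg/mL: subtherapeutic.

6.1 mcg/mL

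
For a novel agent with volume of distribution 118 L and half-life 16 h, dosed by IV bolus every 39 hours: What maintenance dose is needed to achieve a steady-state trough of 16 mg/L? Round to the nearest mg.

8339 mg

τ/t½ = 39/16 ≈ 2.4375, so f = (1/2)^(39/16) ≈ 0.184603.
Cmin,ss = (D/Vd)·f/(1−f), so D = Cmin,ss·Vd·(1−f)/f.
D = 16 × 118 × (1−f)/f ≈ 16 × 118 × 4.41703 ≈ 8339.35 mg.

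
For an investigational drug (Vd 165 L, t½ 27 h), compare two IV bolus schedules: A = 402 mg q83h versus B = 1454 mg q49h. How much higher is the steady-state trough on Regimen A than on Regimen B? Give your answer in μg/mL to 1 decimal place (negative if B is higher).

Regimen A: f = (1/2)^(83/27) ≈ 0.1187; Cmin,ss = (402/165)·f/(1−f) ≈ 0.328 μg/mL.
Regimen B: f = (1/2)^(49/27) ≈ 0.2842; Cmin,ss = (1454/165)·f/(1−f) ≈ 3.499 μg/mL.
Difference ≈ 0.328 − 3.499 ≈ -3.171 μg/mL.

-3.2 μg/mL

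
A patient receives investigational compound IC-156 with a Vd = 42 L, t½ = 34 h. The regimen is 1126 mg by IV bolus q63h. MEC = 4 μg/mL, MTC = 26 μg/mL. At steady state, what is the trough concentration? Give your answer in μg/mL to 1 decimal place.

10.3 μg/mL

k = ln2/t½ = ln2/34 ≈ 0.020387 h⁻¹; fraction remaining f = e^(−kτ) = e^(−0.020387×63) ≈ 0.2768.
Single-dose peak C₀ = D/Vd = 1126/42 ≈ 26.810 μg/mL.
Steady-state trough Cmin,ss = C₀·f/(1−f) ≈ 26.810 × 0.2768/0.7232 ≈ 10.261 μg/mL.
Trough 10.3 μg/mL vs MEC 4 μg/mL: adequate.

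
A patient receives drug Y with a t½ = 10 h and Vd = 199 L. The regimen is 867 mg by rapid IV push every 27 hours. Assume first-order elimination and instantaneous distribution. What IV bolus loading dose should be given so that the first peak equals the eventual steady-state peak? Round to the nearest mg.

1025 mg

f = (1/2)^(27/10) ≈ 0.153893; accumulation ratio R = 1/(1−f) ≈ 1.18188.
Loading dose to hit Cmax,ss on first dose: D_load = D_maint·R ≈ 867 × 1.18188 ≈ 1024.69 mg.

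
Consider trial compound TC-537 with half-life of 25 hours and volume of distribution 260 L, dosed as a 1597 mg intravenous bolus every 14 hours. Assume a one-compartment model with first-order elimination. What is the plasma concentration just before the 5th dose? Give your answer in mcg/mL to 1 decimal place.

10.2 mcg/mL

f = (1/2)^(τ/t½) = (1/2)^(14/25) ≈ 0.6783.
C₀ = D/Vd = 1597/260 ≈ 6.142 mcg/mL.
Before the 5th dose, 4 doses have been given. Superposition: Cmin = C₀·(f + f² + … + f^4).
≈ 6.142 × (0.6783 + 0.4601 + 0.3121 + 0.2117) ≈ 6.142 × 1.6622 ≈ 10.209 mcg/mL.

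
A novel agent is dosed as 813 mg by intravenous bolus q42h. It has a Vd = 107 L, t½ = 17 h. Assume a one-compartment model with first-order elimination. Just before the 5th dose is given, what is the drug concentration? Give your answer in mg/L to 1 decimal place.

f = (1/2)^(τ/t½) = (1/2)^(42/17) ≈ 0.1804.
C₀ = D/Vd = 813/107 ≈ 7.598 mg/L.
Before the 5th dose, 4 doses have been given. Superposition: Cmin = C₀·(f + f² + … + f^4).
≈ 7.598 × (0.1804 + 0.0325 + 0.0059 + 0.0011) ≈ 7.598 × 0.2199 ≈ 1.671 mg/L.

1.7 mg/L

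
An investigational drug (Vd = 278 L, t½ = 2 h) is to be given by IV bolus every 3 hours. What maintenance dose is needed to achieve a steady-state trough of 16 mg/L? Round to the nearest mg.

8133 mg

τ/t½ = 3/2 ≈ 1.5, so f = (1/2)^(3/2) ≈ 0.353553.
Cmin,ss = (D/Vd)·f/(1−f), so D = Cmin,ss·Vd·(1−f)/f.
D = 16 × 278 × (1−f)/f ≈ 16 × 278 × 1.82843 ≈ 8132.86 mg.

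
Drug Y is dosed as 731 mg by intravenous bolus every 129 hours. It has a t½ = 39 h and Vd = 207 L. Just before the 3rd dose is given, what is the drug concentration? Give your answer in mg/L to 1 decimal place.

0.4 mg/L

f = (1/2)^(τ/t½) = (1/2)^(129/39) ≈ 0.1010.
C₀ = D/Vd = 731/207 ≈ 3.531 mg/L.
Before the 3rd dose, 2 doses have been given. Superposition: Cmin = C₀·(f + f²).
≈ 3.531 × (0.1010 + 0.0102) ≈ 3.531 × 0.1112 ≈ 0.393 mg/L.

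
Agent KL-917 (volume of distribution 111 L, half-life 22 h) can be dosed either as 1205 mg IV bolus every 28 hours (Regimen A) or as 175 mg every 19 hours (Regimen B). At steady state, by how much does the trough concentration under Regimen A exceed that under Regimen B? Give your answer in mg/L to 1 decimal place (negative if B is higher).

5.7 mg/L

Regimen A: f = (1/2)^(28/22) ≈ 0.4139; Cmin,ss = (1205/111)·f/(1−f) ≈ 7.666 mg/L.
Regimen B: f = (1/2)^(19/22) ≈ 0.5496; Cmin,ss = (175/111)·f/(1−f) ≈ 1.924 mg/L.
Difference ≈ 7.666 − 1.924 ≈ 5.742 mg/L.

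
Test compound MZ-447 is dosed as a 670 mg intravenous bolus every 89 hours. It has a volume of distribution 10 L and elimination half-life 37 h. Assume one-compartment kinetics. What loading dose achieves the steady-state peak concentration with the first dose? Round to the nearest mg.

826 mg

f = (1/2)^(89/37) ≈ 0.188756; accumulation ratio R = 1/(1−f) ≈ 1.23267.
Loading dose to hit Cmax,ss on first dose: D_load = D_maint·R ≈ 670 × 1.23267 ≈ 825.89 mg.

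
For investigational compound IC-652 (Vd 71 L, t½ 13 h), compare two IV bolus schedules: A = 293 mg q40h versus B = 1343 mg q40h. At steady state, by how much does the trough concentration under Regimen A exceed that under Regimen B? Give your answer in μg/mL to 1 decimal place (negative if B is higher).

Regimen A: f = (1/2)^(40/13) ≈ 0.1185; Cmin,ss = (293/71)·f/(1−f) ≈ 0.555 μg/mL.
Regimen B: f = (1/2)^(40/13) ≈ 0.1185; Cmin,ss = (1343/71)·f/(1−f) ≈ 2.543 μg/mL.
Difference ≈ 0.555 − 2.543 ≈ -1.988 μg/mL.

-2.0 μg/mL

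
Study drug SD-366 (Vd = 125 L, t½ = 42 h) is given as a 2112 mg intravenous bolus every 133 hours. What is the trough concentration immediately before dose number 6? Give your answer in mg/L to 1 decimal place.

f = (1/2)^(τ/t½) = (1/2)^(133/42) ≈ 0.1114.
C₀ = D/Vd = 2112/125 ≈ 16.896 mg/L.
Before the 6th dose, 5 doses have been given. Superposition: Cmin = C₀·(f + f² + … + f^5).
≈ 16.896 × (0.1114 + 0.0124 + 0.0014 + 0.0002 + 0.0000) ≈ 16.896 × 0.1254 ≈ 2.119 mg/L.

2.1 mg/L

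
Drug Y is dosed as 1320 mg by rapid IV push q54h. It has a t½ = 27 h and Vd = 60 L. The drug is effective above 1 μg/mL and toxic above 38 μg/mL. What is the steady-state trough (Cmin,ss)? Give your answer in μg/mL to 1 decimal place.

7.3 μg/mL

The dosing interval is 2 half-lives, so f = 2^(−2) = 0.25.
At steady state, R = 1/(1 − 0.25) = 4/3.
Single-dose peak C₀ = D/Vd = 1320/60 = 22 μg/mL.
Steady-state peak Cmax,ss = C₀·R = 22 × 4/3 ≈ 29.333 μg/mL.
Steady-state trough Cmin,ss = Cmax,ss·f ≈ 29.333 × 0.25 ≈ 7.333 μg/mL.
Trough 7.3 μg/mL vs MEC 1 μg/mL: adequate.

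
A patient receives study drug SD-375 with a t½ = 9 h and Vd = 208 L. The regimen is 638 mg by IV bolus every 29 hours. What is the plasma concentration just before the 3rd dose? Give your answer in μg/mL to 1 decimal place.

f = (1/2)^(τ/t½) = (1/2)^(29/9) ≈ 0.1072.
C₀ = D/Vd = 638/208 ≈ 3.067 μg/mL.
Before the 3rd dose, 2 doses have been given. Superposition: Cmin = C₀·(f + f²).
≈ 3.067 × (0.1072 + 0.0115) ≈ 3.067 × 0.1187 ≈ 0.364 μg/mL.

0.4 μg/mL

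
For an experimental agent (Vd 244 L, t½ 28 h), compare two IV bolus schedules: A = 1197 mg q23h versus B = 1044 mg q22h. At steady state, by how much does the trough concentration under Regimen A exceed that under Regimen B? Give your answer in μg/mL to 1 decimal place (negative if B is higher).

0.5 μg/mL

Regimen A: f = (1/2)^(23/28) ≈ 0.5659; Cmin,ss = (1197/244)·f/(1−f) ≈ 6.395 μg/mL.
Regimen B: f = (1/2)^(22/28) ≈ 0.5801; Cmin,ss = (1044/244)·f/(1−f) ≈ 5.911 μg/mL.
Difference ≈ 6.395 − 5.911 ≈ 0.484 μg/mL.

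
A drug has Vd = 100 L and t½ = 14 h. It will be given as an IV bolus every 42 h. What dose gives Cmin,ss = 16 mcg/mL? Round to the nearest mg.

τ/t½ = 42/14 ≈ 3, so f = (1/2)^(42/14) ≈ 0.125000.
Cmin,ss = (D/Vd)·f/(1−f), so D = Cmin,ss·Vd·(1−f)/f.
D = 16 × 100 × (1−f)/f ≈ 16 × 100 × 7.00000 ≈ 11200.00 mg.

11200 mg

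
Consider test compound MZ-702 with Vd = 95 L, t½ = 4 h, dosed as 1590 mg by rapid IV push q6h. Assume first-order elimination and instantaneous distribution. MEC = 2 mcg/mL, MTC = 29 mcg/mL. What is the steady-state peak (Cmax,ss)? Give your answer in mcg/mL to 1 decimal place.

τ/t½ = 6/4 ≈ 1.5, so fraction remaining f = (1/2)^(6/4) ≈ 0.3536.
At steady state, accumulation factor R = 1/(1 − e^(−kτ)) ≈ 1.5470.
Single-dose peak C₀ = D/Vd = 1590/95 ≈ 16.737 mcg/mL.
Steady-state peak Cmax,ss = C₀·R ≈ 16.737 × 1.5470 ≈ 25.892 mcg/mL.
Peak 25.9 mcg/mL vs MTC 29 mcg/mL: below toxic threshold.

25.9 mcg/mL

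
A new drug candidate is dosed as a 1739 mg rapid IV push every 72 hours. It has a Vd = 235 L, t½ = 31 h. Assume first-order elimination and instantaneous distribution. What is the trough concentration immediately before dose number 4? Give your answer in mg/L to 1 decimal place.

f = (1/2)^(τ/t½) = (1/2)^(72/31) ≈ 0.1999.
C₀ = D/Vd = 1739/235 ≈ 7.400 mg/L.
Before the 4th dose, 3 doses have been given. Superposition: Cmin = C₀·(f + f² + … + f^3).
≈ 7.400 × (0.1999 + 0.0400 + 0.0080) ≈ 7.400 × 0.2479 ≈ 1.834 mg/L.

1.8 mg/L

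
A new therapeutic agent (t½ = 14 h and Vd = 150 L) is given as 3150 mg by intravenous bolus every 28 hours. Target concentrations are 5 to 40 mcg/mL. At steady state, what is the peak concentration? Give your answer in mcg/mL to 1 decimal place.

28.0 mcg/mL

τ = 28 h = 2 half-lives, so f = (1/2)^2 = 0.25.
Accumulation ratio R = 1/(1 − f) = 1/0.75 = 4/3.
Single-dose peak C₀ = D/Vd = 3150/150 = 21 mcg/mL.
Steady-state peak Cmax,ss = C₀·R = 21 × 4/3 ≈ 28.000 mcg/mL.
Peak 28.0 mcg/mL vs MTC 40 mcg/mL: below toxic threshold.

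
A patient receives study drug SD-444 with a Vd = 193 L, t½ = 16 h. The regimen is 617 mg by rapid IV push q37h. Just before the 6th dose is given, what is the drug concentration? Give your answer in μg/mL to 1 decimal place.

0.8 μg/mL

f = (1/2)^(τ/t½) = (1/2)^(37/16) ≈ 0.2013.
C₀ = D/Vd = 617/193 ≈ 3.197 μg/mL.
Before the 6th dose, 5 doses have been given. Superposition: Cmin = C₀·(f + f² + … + f^5).
≈ 3.197 × (0.2013 + 0.0405 + 0.0082 + 0.0016 + 0.0003) ≈ 3.197 × 0.2519 ≈ 0.805 μg/mL.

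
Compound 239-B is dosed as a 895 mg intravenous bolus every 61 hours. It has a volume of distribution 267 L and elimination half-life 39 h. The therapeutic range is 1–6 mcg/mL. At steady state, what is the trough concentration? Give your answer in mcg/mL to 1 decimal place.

1.7 mcg/mL

k = ln2/t½ = ln2/39 ≈ 0.017773 h⁻¹; fraction remaining f = e^(−kτ) = e^(−0.017773×61) ≈ 0.3382.
At steady state, accumulation factor R = 1/(1 − e^(−kτ)) ≈ 1.5110.
Single-dose peak C₀ = D/Vd = 895/267 ≈ 3.352 mcg/mL.
Cmax,ss = C₀/(1 − f) ≈ 3.352/0.6618 ≈ 5.065 mcg/mL.
One interval later, Cmin,ss = Cmax,ss·e^(−kτ) ≈ 5.065 × 0.3382 ≈ 1.713 mcg/mL.
Trough 1.7 mcg/mL vs MEC 1 mcg/mL: adequate.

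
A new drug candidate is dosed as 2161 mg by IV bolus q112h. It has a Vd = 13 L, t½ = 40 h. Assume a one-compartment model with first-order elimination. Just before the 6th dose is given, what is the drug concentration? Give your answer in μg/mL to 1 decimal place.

27.9 μg/mL

f = (1/2)^(τ/t½) = (1/2)^(112/40) ≈ 0.1436.
C₀ = D/Vd = 2161/13 ≈ 166.231 μg/mL.
Before the 6th dose, 5 doses have been given. Superposition: Cmin = C₀·(f + f² + … + f^5).
≈ 166.231 × (0.1436 + 0.0206 + 0.0030 + 0.0004 + 0.0001) ≈ 166.231 × 0.1677 ≈ 27.877 μg/mL.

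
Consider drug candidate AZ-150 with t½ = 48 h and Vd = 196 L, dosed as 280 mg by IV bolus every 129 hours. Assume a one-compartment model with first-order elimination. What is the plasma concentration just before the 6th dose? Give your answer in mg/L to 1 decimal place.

f = (1/2)^(τ/t½) = (1/2)^(129/48) ≈ 0.1552.
C₀ = D/Vd = 280/196 ≈ 1.429 mg/L.
Before the 6th dose, 5 doses have been given. Superposition: Cmin = C₀·(f + f² + … + f^5).
≈ 1.429 × (0.1552 + 0.0241 + 0.0037 + 0.0006 + 0.0001) ≈ 1.429 × 0.1837 ≈ 0.263 mg/L.

0.3 mg/L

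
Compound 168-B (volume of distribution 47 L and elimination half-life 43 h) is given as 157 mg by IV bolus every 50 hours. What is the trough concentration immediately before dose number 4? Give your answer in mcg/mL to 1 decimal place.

2.5 mcg/mL

f = (1/2)^(τ/t½) = (1/2)^(50/43) ≈ 0.4466.
C₀ = D/Vd = 157/47 ≈ 3.340 mcg/mL.
Before the 4th dose, 3 doses have been given. Superposition: Cmin = C₀·(f + f² + … + f^3).
≈ 3.340 × (0.4466 + 0.1995 + 0.0891) ≈ 3.340 × 0.7352 ≈ 2.456 mcg/mL.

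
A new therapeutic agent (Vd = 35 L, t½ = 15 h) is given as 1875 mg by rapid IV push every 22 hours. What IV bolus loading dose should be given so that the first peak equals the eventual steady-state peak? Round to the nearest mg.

f = (1/2)^(22/15) ≈ 0.361817; accumulation ratio R = 1/(1−f) ≈ 1.56695.
Loading dose to hit Cmax,ss on first dose: D_load = D_maint·R ≈ 1875 × 1.56695 ≈ 2938.03 mg.

2938 mg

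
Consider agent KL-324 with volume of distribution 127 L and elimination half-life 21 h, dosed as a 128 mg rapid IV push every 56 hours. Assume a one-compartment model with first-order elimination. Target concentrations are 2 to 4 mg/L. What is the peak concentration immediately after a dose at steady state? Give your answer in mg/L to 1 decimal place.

τ/t½ = 56/21 ≈ 2.6667, so fraction remaining f = (1/2)^(56/21) ≈ 0.1575.
Accumulation ratio R = 1/(1 − f) ≈ 1/0.8425 ≈ 1.1869.
Each bolus raises the concentration by D/Vd = 128/127 ≈ 1.008 mg/L.
Cmax,ss = C₀/(1 − f) ≈ 1.008/0.8425 ≈ 1.196 mg/L.
Peak 1.2 mg/L vs MTC 4 mg/L: below toxic threshold.

1.2 mg/L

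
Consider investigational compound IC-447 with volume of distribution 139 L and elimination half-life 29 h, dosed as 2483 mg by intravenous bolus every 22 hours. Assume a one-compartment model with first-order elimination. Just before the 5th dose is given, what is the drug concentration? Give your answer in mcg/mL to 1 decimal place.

22.7 mcg/mL

f = (1/2)^(τ/t½) = (1/2)^(22/29) ≈ 0.5911.
C₀ = D/Vd = 2483/139 ≈ 17.863 mcg/mL.
Before the 5th dose, 4 doses have been given. Superposition: Cmin = C₀·(f + f² + … + f^4).
≈ 17.863 × (0.5911 + 0.3494 + 0.2065 + 0.1221) ≈ 17.863 × 1.2691 ≈ 22.670 mcg/mL.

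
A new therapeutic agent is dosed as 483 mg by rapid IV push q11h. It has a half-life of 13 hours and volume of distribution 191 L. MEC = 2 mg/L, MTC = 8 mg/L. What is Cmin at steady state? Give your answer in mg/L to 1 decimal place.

k = ln2/t½ = ln2/13 ≈ 0.053319 h⁻¹; fraction remaining f = e^(−kτ) = e^(−0.053319×11) ≈ 0.5563.
Accumulation ratio R = 1/(1 − f) ≈ 1/0.4437 ≈ 2.2538.
Each bolus raises the concentration by D/Vd = 483/191 ≈ 2.529 mg/L.
Cmax,ss = C₀/(1 − f) ≈ 2.529/0.4437 ≈ 5.700 mg/L.
Steady-state trough Cmin,ss = Cmax,ss·f ≈ 5.700 × 0.5563 ≈ 3.171 mg/L.
Trough 3.2 mg/L vs MEC 2 mg/L: adequate.

3.2 mg/L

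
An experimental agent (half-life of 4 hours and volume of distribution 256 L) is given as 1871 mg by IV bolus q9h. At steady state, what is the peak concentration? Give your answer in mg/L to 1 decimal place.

9.3 mg/L

τ/t½ = 9/4 ≈ 2.25, so fraction remaining f = (1/2)^(9/4) ≈ 0.2102.
At steady state, accumulation factor R = 1/(1 − e^(−kτ)) ≈ 1.2661.
Single-dose peak C₀ = D/Vd = 1871/256 ≈ 7.309 mg/L.
Steady-state peak Cmax,ss = C₀·R ≈ 7.309 × 1.2661 ≈ 9.254 mg/L.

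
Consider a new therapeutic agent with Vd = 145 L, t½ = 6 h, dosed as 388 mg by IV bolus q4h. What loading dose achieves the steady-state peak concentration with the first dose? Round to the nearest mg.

f = (1/2)^(4/6) ≈ 0.629961; accumulation ratio R = 1/(1−f) ≈ 2.70242.
Loading dose to hit Cmax,ss on first dose: D_load = D_maint·R ≈ 388 × 2.70242 ≈ 1048.54 mg.

1049 mg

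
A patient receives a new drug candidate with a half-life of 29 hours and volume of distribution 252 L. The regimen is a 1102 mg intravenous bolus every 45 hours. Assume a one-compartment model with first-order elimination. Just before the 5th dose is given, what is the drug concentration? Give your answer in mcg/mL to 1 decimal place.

f = (1/2)^(τ/t½) = (1/2)^(45/29) ≈ 0.3411.
C₀ = D/Vd = 1102/252 ≈ 4.373 mcg/mL.
Before the 5th dose, 4 doses have been given. Superposition: Cmin = C₀·(f + f² + … + f^4).
≈ 4.373 × (0.3411 + 0.1163 + 0.0397 + 0.0135) ≈ 4.373 × 0.5106 ≈ 2.233 mcg/mL.

2.2 mcg/mL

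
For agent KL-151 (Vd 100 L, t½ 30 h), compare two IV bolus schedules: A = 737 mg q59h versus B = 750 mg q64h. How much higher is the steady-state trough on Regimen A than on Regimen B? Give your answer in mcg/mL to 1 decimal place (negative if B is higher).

0.3 mcg/mL

Regimen A: f = (1/2)^(59/30) ≈ 0.2558; Cmin,ss = (737/100)·f/(1−f) ≈ 2.533 mcg/mL.
Regimen B: f = (1/2)^(64/30) ≈ 0.2279; Cmin,ss = (750/100)·f/(1−f) ≈ 2.214 mcg/mL.
Difference ≈ 2.533 − 2.214 ≈ 0.319 mcg/mL.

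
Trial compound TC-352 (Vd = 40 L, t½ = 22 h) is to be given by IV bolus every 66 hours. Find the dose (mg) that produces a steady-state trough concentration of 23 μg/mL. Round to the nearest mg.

τ/t½ = 66/22 ≈ 3, so f = (1/2)^(66/22) ≈ 0.125000.
Cmin,ss = (D/Vd)·f/(1−f), so D = Cmin,ss·Vd·(1−f)/f.
D = 23 × 40 × (1−f)/f ≈ 23 × 40 × 7.00000 ≈ 6440.00 mg.

6440 mg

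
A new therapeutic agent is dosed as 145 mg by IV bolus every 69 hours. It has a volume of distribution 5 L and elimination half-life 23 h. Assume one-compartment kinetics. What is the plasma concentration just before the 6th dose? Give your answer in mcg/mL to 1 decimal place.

4.1 mcg/mL

f = (1/2)^(τ/t½) = (1/2)^(69/23) ≈ 0.1250.
C₀ = D/Vd = 145/5 ≈ 29.000 mcg/mL.
Before the 6th dose, 5 doses have been given. Superposition: Cmin = C₀·(f + f² + … + f^5).
≈ 29.000 × (0.1250 + 0.0156 + 0.0020 + 0.0002 + 0.0000) ≈ 29.000 × 0.1428 ≈ 4.141 mcg/mL.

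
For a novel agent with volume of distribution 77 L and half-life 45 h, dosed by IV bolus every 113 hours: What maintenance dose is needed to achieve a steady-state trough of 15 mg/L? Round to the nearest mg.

5429 mg

τ/t½ = 113/45 ≈ 2.5111, so f = (1/2)^(113/45) ≈ 0.175420.
Cmin,ss = (D/Vd)·f/(1−f), so D = Cmin,ss·Vd·(1−f)/f.
D = 15 × 77 × (1−f)/f ≈ 15 × 77 × 4.70060 ≈ 5429.19 mg.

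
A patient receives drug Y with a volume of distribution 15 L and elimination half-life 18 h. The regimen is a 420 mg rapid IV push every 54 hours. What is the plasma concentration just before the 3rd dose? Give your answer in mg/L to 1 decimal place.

3.9 mg/L

f = (1/2)^(τ/t½) = (1/2)^(54/18) ≈ 0.1250.
C₀ = D/Vd = 420/15 ≈ 28.000 mg/L.
Before the 3rd dose, 2 doses have been given. Superposition: Cmin = C₀·(f + f²).
≈ 28.000 × (0.1250 + 0.0156) ≈ 28.000 × 0.1406 ≈ 3.937 mg/L.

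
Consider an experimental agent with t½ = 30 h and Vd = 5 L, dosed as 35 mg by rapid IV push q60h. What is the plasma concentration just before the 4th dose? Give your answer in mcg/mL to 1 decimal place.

2.3 mcg/mL

f = (1/2)^(τ/t½) = (1/2)^(60/30) ≈ 0.2500.
C₀ = D/Vd = 35/5 ≈ 7.000 mcg/mL.
Before the 4th dose, 3 doses have been given. Superposition: Cmin = C₀·(f + f² + … + f^3).
≈ 7.000 × (0.2500 + 0.0625 + 0.0156) ≈ 7.000 × 0.3281 ≈ 2.297 mcg/mL.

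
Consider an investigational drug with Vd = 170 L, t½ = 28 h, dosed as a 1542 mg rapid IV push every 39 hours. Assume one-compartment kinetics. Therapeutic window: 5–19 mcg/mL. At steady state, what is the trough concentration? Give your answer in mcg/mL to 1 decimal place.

5.6 mcg/mL

τ/t½ = 39/28 ≈ 1.3929, so fraction remaining f = (1/2)^(39/28) ≈ 0.3808.
At steady state, accumulation factor R = 1/(1 − e^(−kτ)) ≈ 1.6150.
Single-dose peak C₀ = D/Vd = 1542/170 ≈ 9.071 mcg/mL.
Cmax,ss = C₀/(1 − f) ≈ 9.071/0.6192 ≈ 14.650 mcg/mL.
Steady-state trough Cmin,ss = Cmax,ss·f ≈ 14.650 × 0.3808 ≈ 5.579 mcg/mL.
Trough 5.6 mcg/mL vs MEC 5 mcg/mL: adequate.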